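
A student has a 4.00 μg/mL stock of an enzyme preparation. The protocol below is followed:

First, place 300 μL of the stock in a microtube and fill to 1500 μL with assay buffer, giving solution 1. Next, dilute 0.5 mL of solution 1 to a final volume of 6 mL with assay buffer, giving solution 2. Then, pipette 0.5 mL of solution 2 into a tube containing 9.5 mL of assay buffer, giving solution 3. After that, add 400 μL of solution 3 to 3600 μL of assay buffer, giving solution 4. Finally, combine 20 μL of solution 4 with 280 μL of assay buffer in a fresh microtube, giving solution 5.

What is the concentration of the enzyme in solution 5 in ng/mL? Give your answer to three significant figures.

Step 1: 300 μL brought to 1500 μL → factor 1500/300 = 5
Step 2: 0.5 mL brought to 6 mL → factor 6/0.5 = 12
Step 3: 0.5 mL + 9.5 mL = 10 mL total → factor 10/0.5 = 20
Step 4: 400 μL + 3600 μL = 4000 μL total → factor 4000/400 = 10
Step 5: 20 μL + 280 μL = 300 μL total → factor 300/20 = 15
Overall dilution factor = 5 × 12 × 20 × 10 × 15 = 1.8 × 10^5
Final = 4.00 μg/mL / 1.8 × 10^5 = 2.222 × 10^-5 μg/mL = 0.0222 ng/mL

0.0222 ng/mL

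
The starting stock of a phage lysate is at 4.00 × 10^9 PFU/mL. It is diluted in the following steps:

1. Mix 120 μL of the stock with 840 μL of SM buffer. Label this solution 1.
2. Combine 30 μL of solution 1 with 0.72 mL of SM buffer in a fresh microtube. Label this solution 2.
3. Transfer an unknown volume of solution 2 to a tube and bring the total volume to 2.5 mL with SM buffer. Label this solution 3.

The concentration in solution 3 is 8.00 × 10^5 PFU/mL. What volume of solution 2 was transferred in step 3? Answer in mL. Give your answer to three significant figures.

Step 1: 120 μL + 840 μL = 960 μL total → factor 960/120 = 8
Step 2: 30 μL + 0.72 mL = 750 μL total → factor 750/30 = 25
Step 3: v brought to 2.5 mL → factor = 2.5 mL/v
Product of known-step factors = 200
Overall factor = 4.00 × 10^9 PFU/mL / (8.00 × 10^5 PFU/mL) = 5000
Step-3 factor = 5000 / 200 = 25
v = 2.5 mL / 25 = 0.100 mL

0.100 mL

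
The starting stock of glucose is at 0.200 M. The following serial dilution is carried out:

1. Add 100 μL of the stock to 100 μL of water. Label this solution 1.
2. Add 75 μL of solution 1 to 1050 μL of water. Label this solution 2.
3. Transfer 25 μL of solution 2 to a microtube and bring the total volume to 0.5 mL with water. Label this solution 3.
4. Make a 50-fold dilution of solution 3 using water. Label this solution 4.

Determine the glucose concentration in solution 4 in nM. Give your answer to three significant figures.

6.67 × 10^3 nM

Step 1: 100 μL + 100 μL = 200 μL total → factor 200/100 = 2
Step 2: 75 μL + 1050 μL = 1125 μL total → factor 1125/75 = 15
Step 3: 25 μL brought to 0.5 mL → factor 500/25 = 20
Step 4: 50-fold → factor 50
Overall dilution factor = 2 × 15 × 20 × 50 = 30000
Final = 0.200 M / 30000 = 6.667 × 10^-6 M = 6.67 × 10^3 nM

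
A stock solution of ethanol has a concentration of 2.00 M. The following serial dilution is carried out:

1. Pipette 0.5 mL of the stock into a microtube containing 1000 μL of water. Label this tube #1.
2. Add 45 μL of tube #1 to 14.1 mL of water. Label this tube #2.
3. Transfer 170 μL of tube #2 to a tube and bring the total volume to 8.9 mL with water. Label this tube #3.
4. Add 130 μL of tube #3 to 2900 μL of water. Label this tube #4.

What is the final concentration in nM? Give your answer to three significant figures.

1.74 × 10^3 nM

Step 1: 0.5 mL + 1000 μL = 1.5 mL total → factor 1.5/0.5 = 3
Step 2: 45 μL + 14.1 mL = 14145 μL total → factor 14145/45 = 314.33
Step 3: 170 μL brought to 8.9 mL → factor 8900/170 = 52.353
Step 4: 130 μL + 2900 μL = 3030 μL total → factor 3030/130 = 23.308
Overall dilution factor = 3 × 314.33 × 52.353 × 23.308 = 1.1507 × 10^6
Final = 2.00 M / 1.1507 × 10^6 = 1.738 × 10^-6 M = 1.74 × 10^3 nM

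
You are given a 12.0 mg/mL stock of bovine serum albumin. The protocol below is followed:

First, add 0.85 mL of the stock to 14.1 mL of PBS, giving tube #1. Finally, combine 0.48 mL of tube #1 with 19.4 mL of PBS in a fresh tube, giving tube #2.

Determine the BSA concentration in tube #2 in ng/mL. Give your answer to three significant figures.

Step 1: 0.85 mL + 14.1 mL = 14.95 mL total → factor 14.95/0.85 = 17.588
Step 2: 0.48 mL + 19.4 mL = 19.88 mL total → factor 19.88/0.48 = 41.417
Overall dilution factor = 17.588 × 41.417 = 728.45
Final = 12.0 mg/mL / 728.45 = 0.01647 mg/mL = 1.65 × 10^4 ng/mL

1.65 × 10^4 ng/mL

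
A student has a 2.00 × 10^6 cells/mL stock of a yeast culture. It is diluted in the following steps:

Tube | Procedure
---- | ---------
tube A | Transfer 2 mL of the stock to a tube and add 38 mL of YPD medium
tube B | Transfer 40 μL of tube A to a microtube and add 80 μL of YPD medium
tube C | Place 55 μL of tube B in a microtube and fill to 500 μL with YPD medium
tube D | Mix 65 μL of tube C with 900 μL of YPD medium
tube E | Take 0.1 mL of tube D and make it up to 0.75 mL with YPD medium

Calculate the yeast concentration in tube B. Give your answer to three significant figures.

3.33 × 10^4 cells/mL

Step 1: 2 mL + 38 mL = 40 mL total → factor 40/2 = 20
Step 2: 40 μL + 80 μL = 120 μL total → factor 120/40 = 3
Dilution factor through tube B = 20 × 3 = 60
[tube B] = 2.00 × 10^6 cells/mL / 60 = 3.33 × 10^4 cells/mL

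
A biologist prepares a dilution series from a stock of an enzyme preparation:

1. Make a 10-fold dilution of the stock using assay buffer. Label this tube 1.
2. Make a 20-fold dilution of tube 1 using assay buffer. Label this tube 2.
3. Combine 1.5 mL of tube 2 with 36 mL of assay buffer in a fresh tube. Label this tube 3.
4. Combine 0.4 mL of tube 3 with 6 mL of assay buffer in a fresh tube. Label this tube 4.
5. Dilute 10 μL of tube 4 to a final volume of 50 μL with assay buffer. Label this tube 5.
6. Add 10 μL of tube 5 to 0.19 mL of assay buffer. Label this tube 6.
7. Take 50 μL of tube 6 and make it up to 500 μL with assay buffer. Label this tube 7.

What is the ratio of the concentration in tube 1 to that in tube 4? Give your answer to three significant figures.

8.00 × 10^3

Step 1: 10-fold → factor 10
Step 2: 20-fold → factor 20
Step 3: 1.5 mL + 36 mL = 37.5 mL total → factor 37.5/1.5 = 25
Step 4: 0.4 mL + 6 mL = 6.4 mL total → factor 6.4/0.4 = 16
Dilution factor to tube 1 = 10; to tube 4 = 80000
[tube 1]/[tube 4] = (factor to tube 4)/(factor to tube 1) = 80000/10 = 8.00 × 10^3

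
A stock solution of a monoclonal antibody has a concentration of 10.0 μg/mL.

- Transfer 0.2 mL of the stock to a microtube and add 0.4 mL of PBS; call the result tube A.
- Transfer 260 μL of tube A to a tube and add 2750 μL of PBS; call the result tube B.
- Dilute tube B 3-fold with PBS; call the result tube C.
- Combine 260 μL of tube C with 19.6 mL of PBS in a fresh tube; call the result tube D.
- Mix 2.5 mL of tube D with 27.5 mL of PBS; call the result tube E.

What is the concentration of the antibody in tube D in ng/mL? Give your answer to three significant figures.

Step 1: 0.2 mL + 0.4 mL = 0.6 mL total → factor 0.6/0.2 = 3
Step 2: 260 μL + 2750 μL = 3010 μL total → factor 3010/260 = 11.577
Step 3: 3-fold → factor 3
Step 4: 260 μL + 19.6 mL = 19860 μL total → factor 19860/260 = 76.385
Dilution factor through tube D = 3 × 11.577 × 3 × 76.385 = 7958.7
[tube D] = 10.0 μg/mL / 7958.7 = 0.001256 μg/mL = 1.26 ng/mL

1.26 ng/mL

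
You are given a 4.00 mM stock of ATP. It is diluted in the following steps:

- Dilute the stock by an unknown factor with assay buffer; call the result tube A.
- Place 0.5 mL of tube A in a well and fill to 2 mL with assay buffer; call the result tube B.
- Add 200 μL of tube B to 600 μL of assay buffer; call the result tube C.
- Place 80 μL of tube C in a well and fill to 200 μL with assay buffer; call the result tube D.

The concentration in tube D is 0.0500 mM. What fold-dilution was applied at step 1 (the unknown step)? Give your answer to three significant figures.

2.00-fold

Step 1: unknown factor x
Step 2: 0.5 mL brought to 2 mL → factor 2/0.5 = 4
Step 3: 200 μL + 600 μL = 800 μL total → factor 800/200 = 4
Step 4: 80 μL brought to 200 μL → factor 200/80 = 2.5
Product of known-step factors = 40
Overall factor = 4.00 mM / (0.0500 mM) = 80
x = 80 / 40 = 2.00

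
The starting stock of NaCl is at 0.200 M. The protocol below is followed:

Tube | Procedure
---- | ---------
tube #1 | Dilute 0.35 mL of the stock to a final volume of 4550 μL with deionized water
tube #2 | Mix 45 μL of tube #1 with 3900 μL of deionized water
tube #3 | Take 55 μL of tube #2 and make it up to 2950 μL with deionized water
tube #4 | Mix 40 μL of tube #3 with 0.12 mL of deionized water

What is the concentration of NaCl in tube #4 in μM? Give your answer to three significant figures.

Step 1: 0.35 mL brought to 4550 μL → factor 4.55/0.35 = 13
Step 2: 45 μL + 3900 μL = 3945 μL total → factor 3945/45 = 87.667
Step 3: 55 μL brought to 2950 μL → factor 2950/55 = 53.636
Step 4: 40 μL + 0.12 mL = 160 μL total → factor 160/40 = 4
Overall dilution factor = 13 × 87.667 × 53.636 × 4 = 2.4451 × 10^5
Final = 0.200 M / 2.4451 × 10^5 = 8.180 × 10^-7 M = 0.818 μM

0.818 μM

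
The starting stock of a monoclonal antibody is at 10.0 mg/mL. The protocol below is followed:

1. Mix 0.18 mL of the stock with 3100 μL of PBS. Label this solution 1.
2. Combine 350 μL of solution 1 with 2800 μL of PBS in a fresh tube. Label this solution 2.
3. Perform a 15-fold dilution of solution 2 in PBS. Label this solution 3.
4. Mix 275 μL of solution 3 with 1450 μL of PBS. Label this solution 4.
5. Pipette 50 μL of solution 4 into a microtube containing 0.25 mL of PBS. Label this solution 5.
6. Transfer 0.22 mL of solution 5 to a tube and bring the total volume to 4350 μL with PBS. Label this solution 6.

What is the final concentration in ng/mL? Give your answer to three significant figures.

5.46 ng/mL

Step 1: 0.18 mL + 3100 μL = 3.28 mL total → factor 3.28/0.18 = 18.222
Step 2: 350 μL + 2800 μL = 3150 μL total → factor 3150/350 = 9
Step 3: 15-fold → factor 15
Step 4: 275 μL + 1450 μL = 1725 μL total → factor 1725/275 = 6.2727
Step 5: 50 μL + 0.25 mL = 300 μL total → factor 300/50 = 6
Step 6: 0.22 mL brought to 4350 μL → factor 4.35/0.22 = 19.773
Overall dilution factor = 18.222 × 9 × 15 × 6.2727 × 6 × 19.773 = 1.8307 × 10^6
Final = 10.0 mg/mL / 1.8307 × 10^6 = 5.462 × 10^-6 mg/mL = 5.46 ng/mL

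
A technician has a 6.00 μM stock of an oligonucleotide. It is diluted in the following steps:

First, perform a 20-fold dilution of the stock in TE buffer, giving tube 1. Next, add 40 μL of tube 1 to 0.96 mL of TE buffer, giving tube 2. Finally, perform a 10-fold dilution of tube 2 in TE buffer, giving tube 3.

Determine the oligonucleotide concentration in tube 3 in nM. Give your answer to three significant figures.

1.20 nM

Step 1: 20-fold → factor 20
Step 2: 40 μL + 0.96 mL = 1000 μL total → factor 1000/40 = 25
Step 3: 10-fold → factor 10
Overall dilution factor = 20 × 25 × 10 = 5000
Final = 6.00 μM / 5000 = 0.001200 μM = 1.20 nM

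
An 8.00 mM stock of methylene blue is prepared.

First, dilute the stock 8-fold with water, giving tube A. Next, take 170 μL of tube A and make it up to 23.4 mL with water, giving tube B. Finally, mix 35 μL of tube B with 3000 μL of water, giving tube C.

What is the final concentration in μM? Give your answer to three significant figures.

Step 1: 8-fold → factor 8
Step 2: 170 μL brought to 23.4 mL → factor 23400/170 = 137.65
Step 3: 35 μL + 3000 μL = 3035 μL total → factor 3035/35 = 86.714
Overall dilution factor = 8 × 137.65 × 86.714 = 95488
Final = 8.00 mM / 95488 = 8.378 × 10^-5 mM = 0.0838 μM

0.0838 μM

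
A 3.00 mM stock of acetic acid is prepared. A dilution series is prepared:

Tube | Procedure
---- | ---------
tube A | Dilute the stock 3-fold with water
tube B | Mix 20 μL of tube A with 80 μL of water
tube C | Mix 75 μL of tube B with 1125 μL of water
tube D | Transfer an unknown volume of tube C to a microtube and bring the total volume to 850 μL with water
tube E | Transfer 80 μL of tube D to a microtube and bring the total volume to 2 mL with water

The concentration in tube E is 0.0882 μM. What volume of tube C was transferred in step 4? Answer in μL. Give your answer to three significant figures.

Step 1: 3-fold → factor 3
Step 2: 20 μL + 80 μL = 100 μL total → factor 100/20 = 5
Step 3: 75 μL + 1125 μL = 1200 μL total → factor 1200/75 = 16
Step 4: v brought to 850 μL → factor = 850 μL/v
Step 5: 80 μL brought to 2 mL → factor 2000/80 = 25
Product of known-step factors = 6000
Overall factor = 3.00 mM / (0.0882 μM) = 34014
Step-4 factor = 34014 / 6000 = 5.6689
v = 850 μL / 5.6689 = 150 μL

150 μL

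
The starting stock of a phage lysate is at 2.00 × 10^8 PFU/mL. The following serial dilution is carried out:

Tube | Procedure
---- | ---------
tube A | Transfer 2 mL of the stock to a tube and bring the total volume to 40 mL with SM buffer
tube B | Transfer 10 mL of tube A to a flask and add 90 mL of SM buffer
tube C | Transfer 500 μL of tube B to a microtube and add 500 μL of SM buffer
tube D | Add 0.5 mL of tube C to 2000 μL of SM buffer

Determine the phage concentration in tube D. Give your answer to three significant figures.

1.00 × 10^5 PFU/mL

Step 1: 2 mL brought to 40 mL → factor 40/2 = 20
Step 2: 10 mL + 90 mL = 100 mL total → factor 100/10 = 10
Step 3: 500 μL + 500 μL = 1000 μL total → factor 1000/500 = 2
Step 4: 0.5 mL + 2000 μL = 2.5 mL total → factor 2.5/0.5 = 5
Overall dilution factor = 20 × 10 × 2 × 5 = 2000
Final = 2.00 × 10^8 PFU/mL / 2000 = 1.00 × 10^5 PFU/mL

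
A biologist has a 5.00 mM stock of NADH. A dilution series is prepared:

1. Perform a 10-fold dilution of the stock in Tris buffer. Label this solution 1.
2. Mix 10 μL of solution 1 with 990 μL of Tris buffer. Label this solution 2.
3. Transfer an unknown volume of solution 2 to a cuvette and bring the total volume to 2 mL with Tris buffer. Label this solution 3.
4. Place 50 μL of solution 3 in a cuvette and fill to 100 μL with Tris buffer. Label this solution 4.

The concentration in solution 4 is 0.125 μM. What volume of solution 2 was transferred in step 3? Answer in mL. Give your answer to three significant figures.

Step 1: 10-fold → factor 10
Step 2: 10 μL + 990 μL = 1000 μL total → factor 1000/10 = 100
Step 3: v brought to 2 mL → factor = 2 mL/v
Step 4: 50 μL brought to 100 μL → factor 100/50 = 2
Product of known-step factors = 2000
Overall factor = 5.00 mM / (0.125 μM) = 40000
Step-3 factor = 40000 / 2000 = 20
v = 2 mL / 20 = 0.100 mL

0.100 mL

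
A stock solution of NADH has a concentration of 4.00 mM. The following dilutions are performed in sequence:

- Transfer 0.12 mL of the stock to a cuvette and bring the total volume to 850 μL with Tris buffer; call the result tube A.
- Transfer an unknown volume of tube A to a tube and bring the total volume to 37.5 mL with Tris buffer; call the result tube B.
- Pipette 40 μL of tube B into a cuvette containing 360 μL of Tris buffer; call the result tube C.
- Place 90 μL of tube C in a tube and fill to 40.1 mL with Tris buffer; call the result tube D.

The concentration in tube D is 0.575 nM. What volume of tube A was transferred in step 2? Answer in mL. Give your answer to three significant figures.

0.170 mL

Step 1: 0.12 mL brought to 850 μL → factor 0.85/0.12 = 7.0833
Step 2: v brought to 37.5 mL → factor = 37.5 mL/v
Step 3: 40 μL + 360 μL = 400 μL total → factor 400/40 = 10
Step 4: 90 μL brought to 40.1 mL → factor 40100/90 = 445.56
Product of known-step factors = 31560
Overall factor = 4.00 mM / (0.575 nM) = 6.9565 × 10^6
Step-2 factor = 6.9565 × 10^6 / 31560 = 220.42
v = 37.5 mL / 220.42 = 0.170 mL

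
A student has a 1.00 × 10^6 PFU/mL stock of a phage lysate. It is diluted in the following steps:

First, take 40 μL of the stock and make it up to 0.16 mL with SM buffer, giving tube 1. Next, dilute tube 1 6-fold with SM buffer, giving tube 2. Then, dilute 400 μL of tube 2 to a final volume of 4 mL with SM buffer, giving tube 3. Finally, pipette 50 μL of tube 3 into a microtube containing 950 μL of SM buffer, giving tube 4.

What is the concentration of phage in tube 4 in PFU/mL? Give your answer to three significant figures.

Step 1: 40 μL brought to 0.16 mL → factor 160/40 = 4
Step 2: 6-fold → factor 6
Step 3: 400 μL brought to 4 mL → factor 4000/400 = 10
Step 4: 50 μL + 950 μL = 1000 μL total → factor 1000/50 = 20
Overall dilution factor = 4 × 6 × 10 × 20 = 4800
Final = 1.00 × 10^6 PFU/mL / 4800 = 208 PFU/mL

208 PFU/mL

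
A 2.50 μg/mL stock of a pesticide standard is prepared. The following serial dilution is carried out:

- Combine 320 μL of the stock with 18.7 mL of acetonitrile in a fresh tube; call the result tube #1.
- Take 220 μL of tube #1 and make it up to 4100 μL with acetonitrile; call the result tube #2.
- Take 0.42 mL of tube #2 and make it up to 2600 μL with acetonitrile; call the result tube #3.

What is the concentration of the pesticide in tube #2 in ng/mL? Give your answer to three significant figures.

2.26 ng/mL

Step 1: 320 μL + 18.7 mL = 19020 μL total → factor 19020/320 = 59.438
Step 2: 220 μL brought to 4100 μL → factor 4100/220 = 18.636
Dilution factor through tube #2 = 59.438 × 18.636 = 1107.7
[tube #2] = 2.50 μg/mL / 1107.7 = 0.002257 μg/mL = 2.26 ng/mL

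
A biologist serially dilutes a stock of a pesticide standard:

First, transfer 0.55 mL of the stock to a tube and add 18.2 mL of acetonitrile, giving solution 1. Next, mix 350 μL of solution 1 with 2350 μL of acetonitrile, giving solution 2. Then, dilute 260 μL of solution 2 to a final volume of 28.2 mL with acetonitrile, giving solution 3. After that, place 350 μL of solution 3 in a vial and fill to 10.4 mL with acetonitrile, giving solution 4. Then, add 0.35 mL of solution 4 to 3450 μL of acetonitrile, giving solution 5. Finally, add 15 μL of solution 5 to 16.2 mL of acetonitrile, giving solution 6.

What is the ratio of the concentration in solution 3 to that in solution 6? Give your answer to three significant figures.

3.49 × 10^5

Step 1: 0.55 mL + 18.2 mL = 18.75 mL total → factor 18.75/0.55 = 34.091
Step 2: 350 μL + 2350 μL = 2700 μL total → factor 2700/350 = 7.7143
Step 3: 260 μL brought to 28.2 mL → factor 28200/260 = 108.46
Step 4: 350 μL brought to 10.4 mL → factor 10400/350 = 29.714
Step 5: 0.35 mL + 3450 μL = 3.8 mL total → factor 3.8/0.35 = 10.857
Step 6: 15 μL + 16.2 mL = 16215 μL total → factor 16215/15 = 1081
Dilution factor to solution 3 = 28524; to solution 6 = 9.9476 × 10^9
[solution 3]/[solution 6] = (factor to solution 6)/(factor to solution 3) = 9.9476 × 10^9/28524 = 3.49 × 10^5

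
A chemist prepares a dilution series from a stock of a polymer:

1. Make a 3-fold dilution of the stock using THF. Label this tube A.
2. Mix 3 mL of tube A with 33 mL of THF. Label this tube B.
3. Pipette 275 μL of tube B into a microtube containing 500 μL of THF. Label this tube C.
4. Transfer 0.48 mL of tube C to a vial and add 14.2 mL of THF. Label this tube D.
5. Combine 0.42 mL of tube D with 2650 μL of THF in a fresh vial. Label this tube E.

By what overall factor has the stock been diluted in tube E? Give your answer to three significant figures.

2.27 × 10^4

Step 1: 3-fold → factor 3
Step 2: 3 mL + 33 mL = 36 mL total → factor 36/3 = 12
Step 3: 275 μL + 500 μL = 775 μL total → factor 775/275 = 2.8182
Step 4: 0.48 mL + 14.2 mL = 14.68 mL total → factor 14.68/0.48 = 30.583
Step 5: 0.42 mL + 2650 μL = 3.07 mL total → factor 3.07/0.42 = 7.3095
Overall dilution factor = 3 × 12 × 2.8182 × 30.583 × 7.3095 = 22680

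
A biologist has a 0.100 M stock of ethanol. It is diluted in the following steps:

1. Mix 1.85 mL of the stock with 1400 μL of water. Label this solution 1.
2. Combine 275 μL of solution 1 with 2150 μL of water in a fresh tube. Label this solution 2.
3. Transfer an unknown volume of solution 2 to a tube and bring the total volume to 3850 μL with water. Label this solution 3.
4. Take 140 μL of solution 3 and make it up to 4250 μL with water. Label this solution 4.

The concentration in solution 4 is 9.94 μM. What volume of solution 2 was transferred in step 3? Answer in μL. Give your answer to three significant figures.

180 μL

Step 1: 1.85 mL + 1400 μL = 3.25 mL total → factor 3.25/1.85 = 1.7568
Step 2: 275 μL + 2150 μL = 2425 μL total → factor 2425/275 = 8.8182
Step 3: v brought to 3850 μL → factor = 3850 μL/v
Step 4: 140 μL brought to 4250 μL → factor 4250/140 = 30.357
Product of known-step factors = 470.27
Overall factor = 0.100 M / (9.94 μM) = 10060
Step-3 factor = 10060 / 470.27 = 21.393
v = 3850 μL / 21.393 = 180 μL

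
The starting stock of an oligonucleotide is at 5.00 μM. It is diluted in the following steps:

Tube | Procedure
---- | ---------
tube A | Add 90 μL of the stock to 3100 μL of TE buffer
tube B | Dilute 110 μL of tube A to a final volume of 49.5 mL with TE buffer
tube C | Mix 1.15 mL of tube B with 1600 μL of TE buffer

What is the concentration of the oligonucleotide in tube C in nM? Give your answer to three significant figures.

Step 1: 90 μL + 3100 μL = 3190 μL total → factor 3190/90 = 35.444
Step 2: 110 μL brought to 49.5 mL → factor 49500/110 = 450
Step 3: 1.15 mL + 1600 μL = 2.75 mL total → factor 2.75/1.15 = 2.3913
Overall dilution factor = 35.444 × 450 × 2.3913 = 38141
Final = 5.00 μM / 38141 = 0.0001311 μM = 0.131 nM

0.131 nM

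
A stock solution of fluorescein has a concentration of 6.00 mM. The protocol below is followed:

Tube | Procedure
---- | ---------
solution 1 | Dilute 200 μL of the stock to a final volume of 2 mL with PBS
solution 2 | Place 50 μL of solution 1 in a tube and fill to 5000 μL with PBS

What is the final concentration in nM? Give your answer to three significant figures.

6.00 × 10^3 nM

Step 1: 200 μL brought to 2 mL → factor 2000/200 = 10
Step 2: 50 μL brought to 5000 μL → factor 5000/50 = 100
Overall dilution factor = 10 × 100 = 1000
Final = 6.00 mM / 1000 = 0.006000 mM = 6.00 × 10^3 nM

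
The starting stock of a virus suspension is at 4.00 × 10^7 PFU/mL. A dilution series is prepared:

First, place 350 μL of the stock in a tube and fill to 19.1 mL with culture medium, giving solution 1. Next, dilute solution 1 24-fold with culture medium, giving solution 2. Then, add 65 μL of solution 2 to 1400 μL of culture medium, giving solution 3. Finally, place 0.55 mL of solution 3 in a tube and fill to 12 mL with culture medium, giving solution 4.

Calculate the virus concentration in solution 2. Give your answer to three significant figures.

3.05 × 10^4 PFU/mL

Step 1: 350 μL brought to 19.1 mL → factor 19100/350 = 54.571
Step 2: 24-fold → factor 24
Dilution factor through solution 2 = 54.571 × 24 = 1309.7
[solution 2] = 4.00 × 10^7 PFU/mL / 1309.7 = 3.05 × 10^4 PFU/mL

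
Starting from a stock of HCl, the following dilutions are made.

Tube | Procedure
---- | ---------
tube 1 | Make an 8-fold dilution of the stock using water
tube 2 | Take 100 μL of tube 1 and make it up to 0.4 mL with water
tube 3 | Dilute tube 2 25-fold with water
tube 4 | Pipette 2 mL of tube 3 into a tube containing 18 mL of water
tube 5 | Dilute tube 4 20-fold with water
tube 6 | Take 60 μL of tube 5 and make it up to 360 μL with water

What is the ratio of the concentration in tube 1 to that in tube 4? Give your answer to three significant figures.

Step 1: 8-fold → factor 8
Step 2: 100 μL brought to 0.4 mL → factor 400/100 = 4
Step 3: 25-fold → factor 25
Step 4: 2 mL + 18 mL = 20 mL total → factor 20/2 = 10
Dilution factor to tube 1 = 8; to tube 4 = 8000
[tube 1]/[tube 4] = (factor to tube 4)/(factor to tube 1) = 8000/8 = 1.00 × 10^3

1.00 × 10^3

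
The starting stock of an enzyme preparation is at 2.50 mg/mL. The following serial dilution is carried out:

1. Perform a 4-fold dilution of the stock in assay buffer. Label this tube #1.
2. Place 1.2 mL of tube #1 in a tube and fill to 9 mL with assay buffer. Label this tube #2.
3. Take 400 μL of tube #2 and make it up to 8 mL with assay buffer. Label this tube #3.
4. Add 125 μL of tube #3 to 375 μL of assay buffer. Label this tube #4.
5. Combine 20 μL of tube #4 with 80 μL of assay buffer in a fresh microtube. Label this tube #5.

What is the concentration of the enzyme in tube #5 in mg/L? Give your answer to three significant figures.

0.208 mg/L

Step 1: 4-fold → factor 4
Step 2: 1.2 mL brought to 9 mL → factor 9/1.2 = 7.5
Step 3: 400 μL brought to 8 mL → factor 8000/400 = 20
Step 4: 125 μL + 375 μL = 500 μL total → factor 500/125 = 4
Step 5: 20 μL + 80 μL = 100 μL total → factor 100/20 = 5
Overall dilution factor = 4 × 7.5 × 20 × 4 × 5 = 12000
Final = 2.50 mg/mL / 12000 = 0.0002083 mg/mL = 0.208 mg/L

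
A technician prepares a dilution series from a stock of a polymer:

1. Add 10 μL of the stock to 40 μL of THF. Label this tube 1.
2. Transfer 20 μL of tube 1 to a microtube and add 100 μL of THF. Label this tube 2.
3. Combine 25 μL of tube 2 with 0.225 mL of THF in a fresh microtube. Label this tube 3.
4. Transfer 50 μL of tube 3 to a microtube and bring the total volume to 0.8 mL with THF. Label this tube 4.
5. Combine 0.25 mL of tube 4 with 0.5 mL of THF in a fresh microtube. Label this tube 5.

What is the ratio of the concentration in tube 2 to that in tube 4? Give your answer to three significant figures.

160

Step 1: 10 μL + 40 μL = 50 μL total → factor 50/10 = 5
Step 2: 20 μL + 100 μL = 120 μL total → factor 120/20 = 6
Step 3: 25 μL + 0.225 mL = 250 μL total → factor 250/25 = 10
Step 4: 50 μL brought to 0.8 mL → factor 800/50 = 16
Dilution factor to tube 2 = 30; to tube 4 = 4800
[tube 2]/[tube 4] = (factor to tube 4)/(factor to tube 2) = 4800/30 = 160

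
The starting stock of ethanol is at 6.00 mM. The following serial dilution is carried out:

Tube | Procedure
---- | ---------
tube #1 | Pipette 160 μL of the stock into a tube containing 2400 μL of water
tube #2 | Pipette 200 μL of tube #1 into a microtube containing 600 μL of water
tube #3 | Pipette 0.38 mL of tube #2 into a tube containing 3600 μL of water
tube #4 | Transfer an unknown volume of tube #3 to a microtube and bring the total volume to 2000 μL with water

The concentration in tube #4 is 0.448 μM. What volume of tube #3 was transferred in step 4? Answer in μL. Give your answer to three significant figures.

Step 1: 160 μL + 2400 μL = 2560 μL total → factor 2560/160 = 16
Step 2: 200 μL + 600 μL = 800 μL total → factor 800/200 = 4
Step 3: 0.38 mL + 3600 μL = 3.98 mL total → factor 3.98/0.38 = 10.474
Step 4: v brought to 2000 μL → factor = 2000 μL/v
Product of known-step factors = 670.32
Overall factor = 6.00 mM / (0.448 μM) = 13393
Step-4 factor = 13393 / 670.32 = 19.98
v = 2000 μL / 19.98 = 100 μL

100 μL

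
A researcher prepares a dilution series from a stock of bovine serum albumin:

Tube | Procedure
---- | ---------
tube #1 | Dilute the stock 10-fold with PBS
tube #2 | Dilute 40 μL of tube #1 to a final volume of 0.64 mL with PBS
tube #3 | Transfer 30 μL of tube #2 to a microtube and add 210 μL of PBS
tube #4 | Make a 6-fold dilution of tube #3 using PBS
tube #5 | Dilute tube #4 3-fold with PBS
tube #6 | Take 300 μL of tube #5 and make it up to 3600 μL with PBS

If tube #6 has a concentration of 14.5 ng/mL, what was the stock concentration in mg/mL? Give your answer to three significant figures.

Step 1: 10-fold → factor 10
Step 2: 40 μL brought to 0.64 mL → factor 640/40 = 16
Step 3: 30 μL + 210 μL = 240 μL total → factor 240/30 = 8
Step 4: 6-fold → factor 6
Step 5: 3-fold → factor 3
Step 6: 300 μL brought to 3600 μL → factor 3600/300 = 12
Overall dilution factor = 10 × 16 × 8 × 6 × 3 × 12 = 2.7648 × 10^5
Stock = 14.5 ng/mL × 2.7648 × 10^5 = 4.009 × 10^6 ng/mL = 4.01 mg/mL

4.01 mg/mL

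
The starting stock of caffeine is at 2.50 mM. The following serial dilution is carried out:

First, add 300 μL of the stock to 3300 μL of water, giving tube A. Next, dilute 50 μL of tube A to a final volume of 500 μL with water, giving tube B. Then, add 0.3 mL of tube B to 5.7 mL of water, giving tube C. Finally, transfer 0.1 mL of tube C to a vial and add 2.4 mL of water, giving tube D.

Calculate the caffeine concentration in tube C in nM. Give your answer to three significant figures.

1.04 × 10^3 nM

Step 1: 300 μL + 3300 μL = 3600 μL total → factor 3600/300 = 12
Step 2: 50 μL brought to 500 μL → factor 500/50 = 10
Step 3: 0.3 mL + 5.7 mL = 6 mL total → factor 6/0.3 = 20
Dilution factor through tube C = 12 × 10 × 20 = 2400
[tube C] = 2.50 mM / 2400 = 0.001042 mM = 1.04 × 10^3 nM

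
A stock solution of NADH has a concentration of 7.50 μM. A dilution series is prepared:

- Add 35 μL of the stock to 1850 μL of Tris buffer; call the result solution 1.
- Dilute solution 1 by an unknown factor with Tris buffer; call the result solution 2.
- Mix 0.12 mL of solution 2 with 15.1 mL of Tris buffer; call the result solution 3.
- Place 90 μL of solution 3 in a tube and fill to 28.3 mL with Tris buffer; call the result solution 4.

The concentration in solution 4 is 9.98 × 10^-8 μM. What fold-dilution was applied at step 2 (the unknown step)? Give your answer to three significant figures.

Step 1: 35 μL + 1850 μL = 1885 μL total → factor 1885/35 = 53.857
Step 2: unknown factor x
Step 3: 0.12 mL + 15.1 mL = 15.22 mL total → factor 15.22/0.12 = 126.83
Step 4: 90 μL brought to 28.3 mL → factor 28300/90 = 314.44
Product of known-step factors = 2.1479 × 10^6
Overall factor = 7.50 μM / (9.98 × 10^-8 μM) = 7.515 × 10^7
x = 7.515 × 10^7 / 2.1479 × 10^6 = 35.0

35.0-fold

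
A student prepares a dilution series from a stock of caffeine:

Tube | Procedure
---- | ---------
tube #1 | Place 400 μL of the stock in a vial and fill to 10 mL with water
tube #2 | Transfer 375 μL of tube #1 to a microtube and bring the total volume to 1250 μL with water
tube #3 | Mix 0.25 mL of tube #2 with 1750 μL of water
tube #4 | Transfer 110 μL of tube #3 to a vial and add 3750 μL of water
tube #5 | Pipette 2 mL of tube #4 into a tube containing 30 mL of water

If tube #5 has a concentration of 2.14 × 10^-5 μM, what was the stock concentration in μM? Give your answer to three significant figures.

Step 1: 400 μL brought to 10 mL → factor 10000/400 = 25
Step 2: 375 μL brought to 1250 μL → factor 1250/375 = 3.3333
Step 3: 0.25 mL + 1750 μL = 2 mL total → factor 2/0.25 = 8
Step 4: 110 μL + 3750 μL = 3860 μL total → factor 3860/110 = 35.091
Step 5: 2 mL + 30 mL = 32 mL total → factor 32/2 = 16
Overall dilution factor = 25 × 3.3333 × 8 × 35.091 × 16 = 3.743 × 10^5
Stock = 2.14 × 10^-5 μM × 3.743 × 10^5 = 8.01 μM

8.01 μM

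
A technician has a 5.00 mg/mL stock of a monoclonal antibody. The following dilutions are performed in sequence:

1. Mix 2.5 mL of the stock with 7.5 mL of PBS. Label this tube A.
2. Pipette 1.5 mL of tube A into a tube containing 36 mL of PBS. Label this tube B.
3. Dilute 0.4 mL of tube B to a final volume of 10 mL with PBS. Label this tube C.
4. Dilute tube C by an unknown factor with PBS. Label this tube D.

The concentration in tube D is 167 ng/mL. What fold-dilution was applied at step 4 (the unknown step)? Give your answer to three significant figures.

Step 1: 2.5 mL + 7.5 mL = 10 mL total → factor 10/2.5 = 4
Step 2: 1.5 mL + 36 mL = 37.5 mL total → factor 37.5/1.5 = 25
Step 3: 0.4 mL brought to 10 mL → factor 10/0.4 = 25
Step 4: unknown factor x
Product of known-step factors = 2500
Overall factor = 5.00 mg/mL / (167 ng/mL) = 29940
x = 29940 / 2500 = 12.0

12.0-fold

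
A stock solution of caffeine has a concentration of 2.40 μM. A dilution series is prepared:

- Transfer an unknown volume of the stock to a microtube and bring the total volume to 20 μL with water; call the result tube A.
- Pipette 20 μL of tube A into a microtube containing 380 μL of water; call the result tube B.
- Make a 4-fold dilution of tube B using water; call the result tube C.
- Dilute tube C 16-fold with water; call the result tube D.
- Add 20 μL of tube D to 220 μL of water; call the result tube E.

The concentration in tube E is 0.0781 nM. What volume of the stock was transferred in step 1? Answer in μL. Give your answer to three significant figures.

Step 1: v brought to 20 μL → factor = 20 μL/v
Step 2: 20 μL + 380 μL = 400 μL total → factor 400/20 = 20
Step 3: 4-fold → factor 4
Step 4: 16-fold → factor 16
Step 5: 20 μL + 220 μL = 240 μL total → factor 240/20 = 12
Product of known-step factors = 15360
Overall factor = 2.40 μM / (0.0781 nM) = 30730
Step-1 factor = 30730 / 15360 = 2.0006
v = 20 μL / 2.0006 = 10.0 μL

10.0 μL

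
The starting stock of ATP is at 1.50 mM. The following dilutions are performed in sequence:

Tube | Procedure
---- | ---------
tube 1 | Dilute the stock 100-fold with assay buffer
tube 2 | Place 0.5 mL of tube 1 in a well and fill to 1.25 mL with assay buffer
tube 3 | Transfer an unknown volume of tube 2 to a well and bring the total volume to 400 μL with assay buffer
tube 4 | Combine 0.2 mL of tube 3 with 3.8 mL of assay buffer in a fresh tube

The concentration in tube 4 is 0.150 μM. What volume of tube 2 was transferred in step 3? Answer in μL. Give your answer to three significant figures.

200 μL

Step 1: 100-fold → factor 100
Step 2: 0.5 mL brought to 1.25 mL → factor 1.25/0.5 = 2.5
Step 3: v brought to 400 μL → factor = 400 μL/v
Step 4: 0.2 mL + 3.8 mL = 4 mL total → factor 4/0.2 = 20
Product of known-step factors = 5000
Overall factor = 1.50 mM / (0.150 μM) = 10000
Step-3 factor = 10000 / 5000 = 2
v = 400 μL / 2 = 200 μL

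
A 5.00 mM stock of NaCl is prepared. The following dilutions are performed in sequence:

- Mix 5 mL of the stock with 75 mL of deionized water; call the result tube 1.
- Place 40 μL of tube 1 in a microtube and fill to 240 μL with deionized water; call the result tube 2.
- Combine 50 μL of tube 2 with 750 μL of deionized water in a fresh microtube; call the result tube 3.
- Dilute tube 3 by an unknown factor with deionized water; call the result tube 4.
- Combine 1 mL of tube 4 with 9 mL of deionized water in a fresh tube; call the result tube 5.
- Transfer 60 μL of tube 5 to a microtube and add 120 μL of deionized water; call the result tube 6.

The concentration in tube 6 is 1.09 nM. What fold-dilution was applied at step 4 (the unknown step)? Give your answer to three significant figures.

Step 1: 5 mL + 75 mL = 80 mL total → factor 80/5 = 16
Step 2: 40 μL brought to 240 μL → factor 240/40 = 6
Step 3: 50 μL + 750 μL = 800 μL total → factor 800/50 = 16
Step 4: unknown factor x
Step 5: 1 mL + 9 mL = 10 mL total → factor 10/1 = 10
Step 6: 60 μL + 120 μL = 180 μL total → factor 180/60 = 3
Product of known-step factors = 46080
Overall factor = 5.00 mM / (1.09 nM) = 4.5872 × 10^6
x = 4.5872 × 10^6 / 46080 = 99.5

99.5-fold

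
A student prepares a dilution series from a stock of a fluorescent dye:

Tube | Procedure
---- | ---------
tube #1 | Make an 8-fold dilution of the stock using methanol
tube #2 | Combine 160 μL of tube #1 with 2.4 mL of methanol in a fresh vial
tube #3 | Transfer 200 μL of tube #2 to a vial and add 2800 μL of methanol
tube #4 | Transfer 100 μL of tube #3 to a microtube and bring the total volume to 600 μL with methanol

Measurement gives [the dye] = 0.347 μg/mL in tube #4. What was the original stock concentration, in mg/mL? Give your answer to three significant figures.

4.00 mg/mL

Step 1: 8-fold → factor 8
Step 2: 160 μL + 2.4 mL = 2560 μL total → factor 2560/160 = 16
Step 3: 200 μL + 2800 μL = 3000 μL total → factor 3000/200 = 15
Step 4: 100 μL brought to 600 μL → factor 600/100 = 6
Overall dilution factor = 8 × 16 × 15 × 6 = 11520
Stock = 0.347 μg/mL × 11520 = 3997 μg/mL = 4.00 mg/mL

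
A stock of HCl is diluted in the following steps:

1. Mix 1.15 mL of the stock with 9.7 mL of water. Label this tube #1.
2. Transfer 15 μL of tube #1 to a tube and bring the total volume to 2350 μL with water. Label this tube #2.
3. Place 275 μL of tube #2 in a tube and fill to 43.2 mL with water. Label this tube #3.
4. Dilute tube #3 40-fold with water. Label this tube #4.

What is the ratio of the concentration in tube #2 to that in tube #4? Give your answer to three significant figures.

Step 1: 1.15 mL + 9.7 mL = 10.85 mL total → factor 10.85/1.15 = 9.4348
Step 2: 15 μL brought to 2350 μL → factor 2350/15 = 156.67
Step 3: 275 μL brought to 43.2 mL → factor 43200/275 = 157.09
Step 4: 40-fold → factor 40
Dilution factor to tube #2 = 1478.1; to tube #4 = 9.2879 × 10^6
[tube #2]/[tube #4] = (factor to tube #4)/(factor to tube #2) = 9.2879 × 10^6/1478.1 = 6.28 × 10^3

6.28 × 10^3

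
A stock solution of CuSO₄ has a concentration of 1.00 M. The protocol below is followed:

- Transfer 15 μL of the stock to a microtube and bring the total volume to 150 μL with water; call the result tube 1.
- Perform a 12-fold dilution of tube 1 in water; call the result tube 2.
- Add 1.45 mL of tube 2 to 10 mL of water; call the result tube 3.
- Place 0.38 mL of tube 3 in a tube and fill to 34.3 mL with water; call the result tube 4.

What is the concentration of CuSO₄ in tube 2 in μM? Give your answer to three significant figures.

Step 1: 15 μL brought to 150 μL → factor 150/15 = 10
Step 2: 12-fold → factor 12
Dilution factor through tube 2 = 10 × 12 = 120
[tube 2] = 1.00 M / 120 = 0.008333 M = 8.33 × 10^3 μM

8.33 × 10^3 μM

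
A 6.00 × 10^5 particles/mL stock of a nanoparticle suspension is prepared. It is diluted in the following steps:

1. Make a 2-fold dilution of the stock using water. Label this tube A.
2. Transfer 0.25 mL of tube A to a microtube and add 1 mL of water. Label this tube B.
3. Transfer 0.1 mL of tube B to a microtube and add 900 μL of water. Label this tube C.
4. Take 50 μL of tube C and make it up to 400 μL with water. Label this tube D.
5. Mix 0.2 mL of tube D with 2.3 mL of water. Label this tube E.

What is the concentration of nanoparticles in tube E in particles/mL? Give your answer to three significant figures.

60.0 particles/mL

Step 1: 2-fold → factor 2
Step 2: 0.25 mL + 1 mL = 1.25 mL total → factor 1.25/0.25 = 5
Step 3: 0.1 mL + 900 μL = 1 mL total → factor 1/0.1 = 10
Step 4: 50 μL brought to 400 μL → factor 400/50 = 8
Step 5: 0.2 mL + 2.3 mL = 2.5 mL total → factor 2.5/0.2 = 12.5
Overall dilution factor = 2 × 5 × 10 × 8 × 12.5 = 10000
Final = 6.00 × 10^5 particles/mL / 10000 = 60.0 particles/mL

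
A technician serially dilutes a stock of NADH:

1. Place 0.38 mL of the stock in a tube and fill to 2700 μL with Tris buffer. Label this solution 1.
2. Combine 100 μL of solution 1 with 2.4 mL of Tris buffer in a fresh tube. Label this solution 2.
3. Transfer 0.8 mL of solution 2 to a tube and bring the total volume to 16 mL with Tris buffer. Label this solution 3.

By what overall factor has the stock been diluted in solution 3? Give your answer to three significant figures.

3.55 × 10^3

Step 1: 0.38 mL brought to 2700 μL → factor 2.7/0.38 = 7.1053
Step 2: 100 μL + 2.4 mL = 2500 μL total → factor 2500/100 = 25
Step 3: 0.8 mL brought to 16 mL → factor 16/0.8 = 20
Overall dilution factor = 7.1053 × 25 × 20 = 3552.6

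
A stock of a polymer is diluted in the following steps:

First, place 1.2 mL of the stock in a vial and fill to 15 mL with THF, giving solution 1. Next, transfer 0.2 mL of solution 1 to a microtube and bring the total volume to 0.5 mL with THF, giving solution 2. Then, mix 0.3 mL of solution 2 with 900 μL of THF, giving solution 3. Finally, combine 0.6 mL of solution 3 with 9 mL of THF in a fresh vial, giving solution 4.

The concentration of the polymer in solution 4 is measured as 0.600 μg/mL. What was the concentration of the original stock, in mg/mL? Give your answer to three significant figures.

Step 1: 1.2 mL brought to 15 mL → factor 15/1.2 = 12.5
Step 2: 0.2 mL brought to 0.5 mL → factor 0.5/0.2 = 2.5
Step 3: 0.3 mL + 900 μL = 1.2 mL total → factor 1.2/0.3 = 4
Step 4: 0.6 mL + 9 mL = 9.6 mL total → factor 9.6/0.6 = 16
Overall dilution factor = 12.5 × 2.5 × 4 × 16 = 2000
Stock = 0.600 μg/mL × 2000 = 1200 μg/mL = 1.20 mg/mL

1.20 mg/mL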